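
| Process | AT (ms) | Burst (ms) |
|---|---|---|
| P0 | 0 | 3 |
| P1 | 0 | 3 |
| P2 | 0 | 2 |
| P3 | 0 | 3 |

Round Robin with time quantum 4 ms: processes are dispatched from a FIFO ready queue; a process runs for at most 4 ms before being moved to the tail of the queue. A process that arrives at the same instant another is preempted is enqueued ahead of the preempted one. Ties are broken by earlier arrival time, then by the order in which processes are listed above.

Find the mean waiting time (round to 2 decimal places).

4.25

Gantt: | P0 0-3 | P1 3-6 | P2 6-8 | P3 8-11 |
Completion: P0=3  P1=6  P2=8  P3=11
Turnaround (C−A): P0=3  P1=6  P2=8  P3=11
Waiting times: P0=0, P1=3, P2=6, P3=8
Average waiting = (0+3+6+8) / 4 = 17/4 = 4.25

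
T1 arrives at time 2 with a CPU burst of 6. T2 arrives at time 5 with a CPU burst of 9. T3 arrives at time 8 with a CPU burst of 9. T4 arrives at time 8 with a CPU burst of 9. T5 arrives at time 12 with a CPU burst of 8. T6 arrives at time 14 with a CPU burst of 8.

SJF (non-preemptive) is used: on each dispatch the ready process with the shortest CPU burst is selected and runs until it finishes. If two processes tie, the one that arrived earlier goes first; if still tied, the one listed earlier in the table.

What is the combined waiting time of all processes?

78

Timeline: | idle 0-2 | T1 2-8 | T2 8-17 | T5 17-25 | T6 25-33 | T3 33-42 | T4 42-51 |
Completion: T1=8  T2=17  T3=42  T4=51  T5=25  T6=33
Turnaround (C−A): T1=6  T2=12  T3=34  T4=43  T5=13  T6=19
Waiting = turnaround − burst: T1=0, T2=3, T3=25, T4=34, T5=5, T6=11
Total waiting = 0 + 3 + 25 + 34 + 5 + 11 = 78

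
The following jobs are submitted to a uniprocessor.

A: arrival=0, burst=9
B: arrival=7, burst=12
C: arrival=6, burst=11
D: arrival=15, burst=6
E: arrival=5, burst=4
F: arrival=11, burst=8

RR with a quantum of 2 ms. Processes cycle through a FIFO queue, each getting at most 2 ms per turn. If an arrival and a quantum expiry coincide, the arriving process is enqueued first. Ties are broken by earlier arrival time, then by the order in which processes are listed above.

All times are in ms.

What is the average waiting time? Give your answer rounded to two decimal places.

21.17

Gantt: | A 0-6 | E 6-8 | C 8-10 | A 10-12 | B 12-14 | E 14-16 | C 16-18 | F 18-20 | A 20-21 | B 21-23 | D 23-25 | C 25-27 | F 27-29 | B 29-31 | D 31-33 | C 33-35 | F 35-37 | B 37-39 | D 39-41 | C 41-43 | F 43-45 | B 45-47 | C 47-48 | B 48-50 |
Completion: A=21  B=50  C=48  D=41  E=16  F=45
Waiting times: A=12, B=31, C=31, D=20, E=7, F=26
Average waiting = (12+31+31+20+7+26) / 6 = 127/6 = 21.17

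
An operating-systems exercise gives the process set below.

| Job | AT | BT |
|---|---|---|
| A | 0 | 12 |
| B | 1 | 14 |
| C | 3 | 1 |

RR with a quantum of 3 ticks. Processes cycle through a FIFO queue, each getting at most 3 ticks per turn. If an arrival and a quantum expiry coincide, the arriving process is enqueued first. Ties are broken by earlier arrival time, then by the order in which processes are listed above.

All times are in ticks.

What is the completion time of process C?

7

Gantt: | A 0-3 | B 3-6 | C 6-7 | A 7-10 | B 10-13 | A 13-16 | B 16-19 | A 19-22 | B 22-27 |
Completion: A=22  B=27  C=7
Turnaround (C−A): A=22  B=26  C=4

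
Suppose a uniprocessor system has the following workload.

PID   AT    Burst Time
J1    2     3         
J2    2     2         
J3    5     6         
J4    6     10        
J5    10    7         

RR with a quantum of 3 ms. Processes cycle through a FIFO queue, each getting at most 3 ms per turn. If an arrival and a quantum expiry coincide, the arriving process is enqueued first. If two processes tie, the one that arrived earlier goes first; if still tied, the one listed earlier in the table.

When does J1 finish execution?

5

Gantt: | idle 0-2 | J1 2-5 | J2 5-7 | J3 7-10 | J4 10-13 | J5 13-16 | J3 16-19 | J4 19-22 | J5 22-25 | J4 25-28 | J5 28-29 | J4 29-30 |
Completion: J1=5  J2=7  J3=19  J4=30  J5=29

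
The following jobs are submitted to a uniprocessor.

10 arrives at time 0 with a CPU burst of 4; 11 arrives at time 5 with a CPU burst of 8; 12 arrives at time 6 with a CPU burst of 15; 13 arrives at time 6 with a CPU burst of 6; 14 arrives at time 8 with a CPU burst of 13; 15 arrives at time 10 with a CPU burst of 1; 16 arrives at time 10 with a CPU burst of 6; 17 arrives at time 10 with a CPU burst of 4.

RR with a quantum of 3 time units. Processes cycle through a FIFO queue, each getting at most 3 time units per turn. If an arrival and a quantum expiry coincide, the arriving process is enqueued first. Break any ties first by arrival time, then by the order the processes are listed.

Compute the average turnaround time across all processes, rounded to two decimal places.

Gantt: | 10 0-4 | idle 4-5 | 11 5-8 | 12 8-11 | 13 11-14 | 14 14-17 | 11 17-20 | 15 20-21 | 16 21-24 | 17 24-27 | 12 27-30 | 13 30-33 | 14 33-36 | 11 36-38 | 16 38-41 | 17 41-42 | 12 42-45 | 14 45-48 | 12 48-51 | 14 51-54 | 12 54-57 | 14 57-58 |
Completion: 10=4  11=38  12=57  13=33  14=58  15=21  16=41  17=42
Turnaround (C−A): 10=4  11=33  12=51  13=27  14=50  15=11  16=31  17=32
Turnaround times: 10=4, 11=33, 12=51, 13=27, 14=50, 15=11, 16=31, 17=32
Average turnaround = (4+33+51+27+50+11+31+32) / 8 = 239/8 = 29.88

29.88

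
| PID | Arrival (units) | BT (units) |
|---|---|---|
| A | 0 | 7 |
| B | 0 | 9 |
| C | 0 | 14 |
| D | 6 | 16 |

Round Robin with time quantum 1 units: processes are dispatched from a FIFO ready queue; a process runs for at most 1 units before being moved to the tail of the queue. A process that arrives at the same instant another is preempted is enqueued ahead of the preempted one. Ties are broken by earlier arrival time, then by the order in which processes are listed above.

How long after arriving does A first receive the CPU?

0

Schedule: | A 0-1 | B 1-2 | C 2-3 | A 3-4 | B 4-5 | C 5-6 | A 6-7 | B 7-8 | D 8-9 | C 9-10 | A 10-11 | B 11-12 | D 12-13 | C 13-14 | A 14-15 | B 15-16 | D 16-17 | C 17-18 | A 18-19 | B 19-20 | D 20-21 | C 21-22 | A 22-23 | B 23-24 | D 24-25 | C 25-26 | B 26-27 | D 27-28 | C 28-29 | B 29-30 | D 30-31 | C 31-32 | D 32-33 | C 33-34 | D 34-35 | C 35-36 | D 36-37 | C 37-38 | D 38-39 | C 39-40 | D 40-41 | C 41-42 | D 42-46 |
Completion: A=23  B=30  C=42  D=46
Turnaround (C−A): A=23  B=30  C=42  D=40
Response(A) = first start − arrival = 0 − 0 = 0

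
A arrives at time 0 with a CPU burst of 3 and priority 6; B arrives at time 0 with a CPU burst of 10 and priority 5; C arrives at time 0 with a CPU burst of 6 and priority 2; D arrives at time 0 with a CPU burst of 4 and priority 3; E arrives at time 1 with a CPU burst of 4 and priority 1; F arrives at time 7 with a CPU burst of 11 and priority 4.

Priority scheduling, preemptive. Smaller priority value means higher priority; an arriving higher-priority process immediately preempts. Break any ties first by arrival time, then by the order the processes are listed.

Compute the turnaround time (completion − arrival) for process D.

Gantt: | C 0-1 | E 1-5 | C 5-10 | D 10-14 | F 14-25 | B 25-35 | A 35-38 |
Completion: A=38  B=35  C=10  D=14  E=5  F=25
Turnaround(D) = completion − arrival = 14 − 0 = 14

14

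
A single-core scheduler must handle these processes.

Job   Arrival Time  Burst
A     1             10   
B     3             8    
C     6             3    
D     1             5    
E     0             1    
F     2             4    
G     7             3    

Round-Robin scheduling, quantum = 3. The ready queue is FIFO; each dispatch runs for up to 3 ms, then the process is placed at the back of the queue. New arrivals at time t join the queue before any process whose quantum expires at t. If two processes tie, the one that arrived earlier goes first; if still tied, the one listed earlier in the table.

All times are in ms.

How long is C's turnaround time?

13

Schedule: | E 0-1 | A 1-4 | D 4-7 | F 7-10 | B 10-13 | A 13-16 | C 16-19 | G 19-22 | D 22-24 | F 24-25 | B 25-28 | A 28-31 | B 31-33 | A 33-34 |
Completion: A=34  B=33  C=19  D=24  E=1  F=25  G=22
Turnaround(C) = completion − arrival = 19 − 6 = 13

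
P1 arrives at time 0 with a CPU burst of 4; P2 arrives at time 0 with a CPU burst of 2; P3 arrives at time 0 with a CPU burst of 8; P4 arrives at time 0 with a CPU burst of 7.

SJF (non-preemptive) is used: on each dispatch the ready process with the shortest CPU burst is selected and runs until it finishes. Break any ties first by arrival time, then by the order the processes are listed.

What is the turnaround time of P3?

21

Schedule: | P2 0-2 | P1 2-6 | P4 6-13 | P3 13-21 |
Completion: P1=6  P2=2  P3=21  P4=13
Turnaround (C−A): P1=6  P2=2  P3=21  P4=13
Turnaround(P3) = completion − arrival = 21 − 0 = 21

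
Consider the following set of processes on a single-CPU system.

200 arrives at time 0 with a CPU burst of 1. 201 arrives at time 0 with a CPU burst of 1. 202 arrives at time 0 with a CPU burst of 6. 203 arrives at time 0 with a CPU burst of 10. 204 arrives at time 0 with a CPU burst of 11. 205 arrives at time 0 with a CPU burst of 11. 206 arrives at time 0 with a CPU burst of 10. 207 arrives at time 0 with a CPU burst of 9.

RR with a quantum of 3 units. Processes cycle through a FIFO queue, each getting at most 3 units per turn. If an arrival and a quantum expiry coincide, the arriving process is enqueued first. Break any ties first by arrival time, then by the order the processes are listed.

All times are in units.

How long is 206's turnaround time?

Timeline: | 200 0-1 | 201 1-2 | 202 2-5 | 203 5-8 | 204 8-11 | 205 11-14 | 206 14-17 | 207 17-20 | 202 20-23 | 203 23-26 | 204 26-29 | 205 29-32 | 206 32-35 | 207 35-38 | 203 38-41 | 204 41-44 | 205 44-47 | 206 47-50 | 207 50-53 | 203 53-54 | 204 54-56 | 205 56-58 | 206 58-59 |
Completion: 200=1  201=2  202=23  203=54  204=56  205=58  206=59  207=53
Turnaround(206) = completion − arrival = 59 − 0 = 59

59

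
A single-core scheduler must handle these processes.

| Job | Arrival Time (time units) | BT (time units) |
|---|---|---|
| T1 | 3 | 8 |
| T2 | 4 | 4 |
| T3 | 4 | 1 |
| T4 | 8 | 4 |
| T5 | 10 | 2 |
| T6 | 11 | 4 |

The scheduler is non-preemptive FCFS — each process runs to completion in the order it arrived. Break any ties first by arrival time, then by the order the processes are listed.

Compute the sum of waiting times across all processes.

47

Schedule: | idle 0-3 | T1 3-11 | T2 11-15 | T3 15-16 | T4 16-20 | T5 20-22 | T6 22-26 |
Completion: T1=11  T2=15  T3=16  T4=20  T5=22  T6=26
Waiting = turnaround − burst: T1=0, T2=7, T3=11, T4=8, T5=10, T6=11
Total waiting = 0 + 7 + 11 + 8 + 10 + 11 = 47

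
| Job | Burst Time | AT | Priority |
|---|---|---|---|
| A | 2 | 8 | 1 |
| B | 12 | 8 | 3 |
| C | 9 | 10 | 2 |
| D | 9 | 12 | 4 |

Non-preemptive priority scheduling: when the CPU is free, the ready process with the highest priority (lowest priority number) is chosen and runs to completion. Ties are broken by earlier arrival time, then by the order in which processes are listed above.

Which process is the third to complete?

B

Gantt: | idle 0-8 | A 8-10 | C 10-19 | B 19-31 | D 31-40 |
Completion: A=10  B=31  C=19  D=40
Finish order: A → C → B → D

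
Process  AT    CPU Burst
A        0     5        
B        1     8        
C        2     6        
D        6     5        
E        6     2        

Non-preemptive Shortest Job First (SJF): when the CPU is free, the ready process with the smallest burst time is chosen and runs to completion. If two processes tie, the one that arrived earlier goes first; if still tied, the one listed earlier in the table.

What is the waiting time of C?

3

Gantt: | A 0-5 | C 5-11 | E 11-13 | D 13-18 | B 18-26 |
Completion: A=5  B=26  C=11  D=18  E=13
Waiting(C) = turnaround − burst = 9 − 6 = 3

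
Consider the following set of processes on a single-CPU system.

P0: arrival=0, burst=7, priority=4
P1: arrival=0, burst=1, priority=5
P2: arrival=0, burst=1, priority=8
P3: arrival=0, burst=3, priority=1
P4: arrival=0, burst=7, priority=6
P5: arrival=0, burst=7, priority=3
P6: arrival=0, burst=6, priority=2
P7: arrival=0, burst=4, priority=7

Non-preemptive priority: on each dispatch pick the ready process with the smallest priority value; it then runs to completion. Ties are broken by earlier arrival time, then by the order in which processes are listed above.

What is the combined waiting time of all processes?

141

Timeline: | P3 0-3 | P6 3-9 | P5 9-16 | P0 16-23 | P1 23-24 | P4 24-31 | P7 31-35 | P2 35-36 |
Completion: P0=23  P1=24  P2=36  P3=3  P4=31  P5=16  P6=9  P7=35
Waiting = turnaround − burst: P0=16, P1=23, P2=35, P3=0, P4=24, P5=9, P6=3, P7=31
Total waiting = 16 + 23 + 35 + 0 + 24 + 9 + 3 + 31 = 141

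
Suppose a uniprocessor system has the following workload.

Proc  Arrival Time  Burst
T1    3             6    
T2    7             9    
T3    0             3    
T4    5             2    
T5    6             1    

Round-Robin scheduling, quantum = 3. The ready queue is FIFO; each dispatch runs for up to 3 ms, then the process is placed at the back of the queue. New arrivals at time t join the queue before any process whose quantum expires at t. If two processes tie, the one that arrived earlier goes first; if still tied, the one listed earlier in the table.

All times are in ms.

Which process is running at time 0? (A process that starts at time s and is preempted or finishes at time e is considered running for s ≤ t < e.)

T3

Gantt: | T3 0-3 | T1 3-6 | T4 6-8 | T5 8-9 | T1 9-12 | T2 12-21 |
Completion: T1=12  T2=21  T3=3  T4=8  T5=9
Turnaround (C−A): T1=9  T2=14  T3=3  T4=3  T5=3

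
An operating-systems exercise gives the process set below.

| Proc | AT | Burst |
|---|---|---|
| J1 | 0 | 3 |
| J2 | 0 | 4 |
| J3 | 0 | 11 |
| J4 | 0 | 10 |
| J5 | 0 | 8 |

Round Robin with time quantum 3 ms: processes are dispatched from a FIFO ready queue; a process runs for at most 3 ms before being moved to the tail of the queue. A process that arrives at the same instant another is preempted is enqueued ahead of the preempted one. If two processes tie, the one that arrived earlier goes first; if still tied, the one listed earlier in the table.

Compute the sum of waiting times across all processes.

87

Gantt: | J1 0-3 | J2 3-6 | J3 6-9 | J4 9-12 | J5 12-15 | J2 15-16 | J3 16-19 | J4 19-22 | J5 22-25 | J3 25-28 | J4 28-31 | J5 31-33 | J3 33-35 | J4 35-36 |
Completion: J1=3  J2=16  J3=35  J4=36  J5=33
Waiting = turnaround − burst: J1=0, J2=12, J3=24, J4=26, J5=25
Total waiting = 0 + 12 + 24 + 26 + 25 = 87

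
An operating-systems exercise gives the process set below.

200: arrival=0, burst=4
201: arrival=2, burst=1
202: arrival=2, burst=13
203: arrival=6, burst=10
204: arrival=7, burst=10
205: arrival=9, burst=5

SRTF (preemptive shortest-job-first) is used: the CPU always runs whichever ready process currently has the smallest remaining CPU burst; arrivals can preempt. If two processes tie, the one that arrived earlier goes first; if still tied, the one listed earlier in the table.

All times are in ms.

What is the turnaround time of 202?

Gantt: | 200 0-2 | 201 2-3 | 200 3-5 | 202 5-6 | 203 6-9 | 205 9-14 | 203 14-21 | 204 21-31 | 202 31-43 |
Completion: 200=5  201=3  202=43  203=21  204=31  205=14
Turnaround(202) = completion − arrival = 43 − 2 = 41

41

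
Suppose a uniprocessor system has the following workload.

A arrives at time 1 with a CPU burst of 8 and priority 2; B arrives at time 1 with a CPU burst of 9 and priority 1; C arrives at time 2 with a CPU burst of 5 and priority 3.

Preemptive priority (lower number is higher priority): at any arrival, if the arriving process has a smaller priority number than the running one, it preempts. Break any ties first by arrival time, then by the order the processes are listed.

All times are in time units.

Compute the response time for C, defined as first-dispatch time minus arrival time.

Schedule: | idle 0-1 | B 1-10 | A 10-18 | C 18-23 |
Completion: A=18  B=10  C=23
Response(C) = first start − arrival = 18 − 2 = 16

16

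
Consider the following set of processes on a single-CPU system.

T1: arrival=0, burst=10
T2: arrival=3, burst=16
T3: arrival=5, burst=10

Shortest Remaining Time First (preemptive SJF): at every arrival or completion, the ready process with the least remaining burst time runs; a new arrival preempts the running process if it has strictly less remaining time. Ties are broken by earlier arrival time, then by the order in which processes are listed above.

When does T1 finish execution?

10

Gantt: | T1 0-10 | T3 10-20 | T2 20-36 |
Completion: T1=10  T2=36  T3=20
Turnaround (C−A): T1=10  T2=33  T3=15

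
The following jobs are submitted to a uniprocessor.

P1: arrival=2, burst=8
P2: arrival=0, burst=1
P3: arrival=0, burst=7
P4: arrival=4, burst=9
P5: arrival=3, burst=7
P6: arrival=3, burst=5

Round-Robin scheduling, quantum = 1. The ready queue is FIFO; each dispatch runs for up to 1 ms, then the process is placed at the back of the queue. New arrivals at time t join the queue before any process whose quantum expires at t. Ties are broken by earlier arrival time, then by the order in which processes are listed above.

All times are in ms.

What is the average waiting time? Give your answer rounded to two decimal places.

Gantt: | P2 0-1 | P3 1-2 | P1 2-3 | P3 3-4 | P5 4-5 | P6 5-6 | P1 6-7 | P4 7-8 | P3 8-9 | P5 9-10 | P6 10-11 | P1 11-12 | P4 12-13 | P3 13-14 | P5 14-15 | P6 15-16 | P1 16-17 | P4 17-18 | P3 18-19 | P5 19-20 | P6 20-21 | P1 21-22 | P4 22-23 | P3 23-24 | P5 24-25 | P6 25-26 | P1 26-27 | P4 27-28 | P3 28-29 | P5 29-30 | P1 30-31 | P4 31-32 | P5 32-33 | P1 33-34 | P4 34-37 |
Completion: P1=34  P2=1  P3=29  P4=37  P5=33  P6=26
Turnaround (C−A): P1=32  P2=1  P3=29  P4=33  P5=30  P6=23
Waiting times: P1=24, P2=0, P3=22, P4=24, P5=23, P6=18
Average waiting = (24+0+22+24+23+18) / 6 = 111/6 = 18.50

18.50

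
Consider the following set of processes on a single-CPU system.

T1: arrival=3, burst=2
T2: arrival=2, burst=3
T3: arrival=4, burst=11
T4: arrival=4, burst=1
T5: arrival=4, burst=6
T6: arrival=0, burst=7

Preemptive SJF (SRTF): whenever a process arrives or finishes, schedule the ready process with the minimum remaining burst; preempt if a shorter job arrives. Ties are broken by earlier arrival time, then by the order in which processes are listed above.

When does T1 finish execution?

Timeline: | T6 0-2 | T2 2-5 | T4 5-6 | T1 6-8 | T6 8-13 | T5 13-19 | T3 19-30 |
Completion: T1=8  T2=5  T3=30  T4=6  T5=19  T6=13

8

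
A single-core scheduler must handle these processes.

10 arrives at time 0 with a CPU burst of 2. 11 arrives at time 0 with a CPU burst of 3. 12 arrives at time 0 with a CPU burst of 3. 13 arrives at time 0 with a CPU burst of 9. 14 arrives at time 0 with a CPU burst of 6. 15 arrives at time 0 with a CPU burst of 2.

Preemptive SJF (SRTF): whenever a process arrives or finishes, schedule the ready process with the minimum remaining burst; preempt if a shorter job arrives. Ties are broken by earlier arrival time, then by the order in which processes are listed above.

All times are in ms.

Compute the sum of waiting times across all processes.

39

Timeline: | 10 0-2 | 15 2-4 | 11 4-7 | 12 7-10 | 14 10-16 | 13 16-25 |
Completion: 10=2  11=7  12=10  13=25  14=16  15=4
Turnaround (C−A): 10=2  11=7  12=10  13=25  14=16  15=4
Waiting = turnaround − burst: 10=0, 11=4, 12=7, 13=16, 14=10, 15=2
Total waiting = 0 + 4 + 7 + 16 + 10 + 2 = 39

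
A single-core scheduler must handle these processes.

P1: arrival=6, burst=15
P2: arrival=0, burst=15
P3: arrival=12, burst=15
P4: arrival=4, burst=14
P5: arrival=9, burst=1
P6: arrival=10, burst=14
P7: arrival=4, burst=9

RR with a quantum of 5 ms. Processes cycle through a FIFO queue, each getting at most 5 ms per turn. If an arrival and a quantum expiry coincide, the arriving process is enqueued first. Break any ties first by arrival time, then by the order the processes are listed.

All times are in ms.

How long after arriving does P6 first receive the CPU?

Schedule: | P2 0-5 | P4 5-10 | P7 10-15 | P2 15-20 | P1 20-25 | P5 25-26 | P6 26-31 | P4 31-36 | P3 36-41 | P7 41-45 | P2 45-50 | P1 50-55 | P6 55-60 | P4 60-64 | P3 64-69 | P1 69-74 | P6 74-78 | P3 78-83 |
Completion: P1=74  P2=50  P3=83  P4=64  P5=26  P6=78  P7=45
Response(P6) = first start − arrival = 26 − 10 = 16

16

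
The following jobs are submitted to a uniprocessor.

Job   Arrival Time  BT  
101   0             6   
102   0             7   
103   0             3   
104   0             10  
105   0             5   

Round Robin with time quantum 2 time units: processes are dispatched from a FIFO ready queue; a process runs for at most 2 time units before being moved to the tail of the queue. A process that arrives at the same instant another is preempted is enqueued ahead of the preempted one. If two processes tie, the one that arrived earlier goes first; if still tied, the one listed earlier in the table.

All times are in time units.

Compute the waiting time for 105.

Schedule: | 101 0-2 | 102 2-4 | 103 4-6 | 104 6-8 | 105 8-10 | 101 10-12 | 102 12-14 | 103 14-15 | 104 15-17 | 105 17-19 | 101 19-21 | 102 21-23 | 104 23-25 | 105 25-26 | 102 26-27 | 104 27-31 |
Completion: 101=21  102=27  103=15  104=31  105=26
Waiting(105) = turnaround − burst = 26 − 5 = 21

21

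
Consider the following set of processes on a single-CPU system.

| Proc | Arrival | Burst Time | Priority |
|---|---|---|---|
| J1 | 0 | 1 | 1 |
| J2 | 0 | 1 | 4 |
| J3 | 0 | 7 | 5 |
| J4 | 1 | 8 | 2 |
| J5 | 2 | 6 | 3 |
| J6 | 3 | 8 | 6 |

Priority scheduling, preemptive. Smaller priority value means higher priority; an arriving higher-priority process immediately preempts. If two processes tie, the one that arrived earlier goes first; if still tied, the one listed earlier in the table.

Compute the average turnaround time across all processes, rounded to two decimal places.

Gantt: | J1 0-1 | J4 1-9 | J5 9-15 | J2 15-16 | J3 16-23 | J6 23-31 |
Completion: J1=1  J2=16  J3=23  J4=9  J5=15  J6=31
Turnaround (C−A): J1=1  J2=16  J3=23  J4=8  J5=13  J6=28
Turnaround times: J1=1, J2=16, J3=23, J4=8, J5=13, J6=28
Average turnaround = (1+16+23+8+13+28) / 6 = 89/6 = 14.83

14.83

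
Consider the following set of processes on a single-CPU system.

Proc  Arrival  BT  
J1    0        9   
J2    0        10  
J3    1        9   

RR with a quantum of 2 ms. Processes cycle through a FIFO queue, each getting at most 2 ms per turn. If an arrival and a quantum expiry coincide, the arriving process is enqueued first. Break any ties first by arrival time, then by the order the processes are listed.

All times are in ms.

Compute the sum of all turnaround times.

Timeline: | J1 0-2 | J2 2-4 | J3 4-6 | J1 6-8 | J2 8-10 | J3 10-12 | J1 12-14 | J2 14-16 | J3 16-18 | J1 18-20 | J2 20-22 | J3 22-24 | J1 24-25 | J2 25-27 | J3 27-28 |
Completion: J1=25  J2=27  J3=28
Turnaround = completion − arrival: J1=25, J2=27, J3=27
Total turnaround = 25 + 27 + 27 = 79

79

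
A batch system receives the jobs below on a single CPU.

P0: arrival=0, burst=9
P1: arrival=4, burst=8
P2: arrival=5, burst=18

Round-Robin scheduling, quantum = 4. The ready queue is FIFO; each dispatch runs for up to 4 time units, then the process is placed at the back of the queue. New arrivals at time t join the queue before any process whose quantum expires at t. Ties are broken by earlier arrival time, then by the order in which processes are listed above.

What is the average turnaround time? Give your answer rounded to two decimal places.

22.33

Gantt: | P0 0-4 | P1 4-8 | P0 8-12 | P2 12-16 | P1 16-20 | P0 20-21 | P2 21-35 |
Completion: P0=21  P1=20  P2=35
Turnaround (C−A): P0=21  P1=16  P2=30
Turnaround times: P0=21, P1=16, P2=30
Average turnaround = (21+16+30) / 3 = 67/3 = 22.33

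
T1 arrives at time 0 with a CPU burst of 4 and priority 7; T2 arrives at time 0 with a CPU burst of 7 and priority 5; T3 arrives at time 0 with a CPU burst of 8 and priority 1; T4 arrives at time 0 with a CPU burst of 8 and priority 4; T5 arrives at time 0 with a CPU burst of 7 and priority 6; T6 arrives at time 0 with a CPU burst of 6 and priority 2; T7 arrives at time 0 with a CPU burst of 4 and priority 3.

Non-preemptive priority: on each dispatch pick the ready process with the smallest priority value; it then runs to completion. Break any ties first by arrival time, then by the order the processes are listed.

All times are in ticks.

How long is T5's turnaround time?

40

Timeline: | T3 0-8 | T6 8-14 | T7 14-18 | T4 18-26 | T2 26-33 | T5 33-40 | T1 40-44 |
Completion: T1=44  T2=33  T3=8  T4=26  T5=40  T6=14  T7=18
Turnaround (C−A): T1=44  T2=33  T3=8  T4=26  T5=40  T6=14  T7=18
Turnaround(T5) = completion − arrival = 40 − 0 = 40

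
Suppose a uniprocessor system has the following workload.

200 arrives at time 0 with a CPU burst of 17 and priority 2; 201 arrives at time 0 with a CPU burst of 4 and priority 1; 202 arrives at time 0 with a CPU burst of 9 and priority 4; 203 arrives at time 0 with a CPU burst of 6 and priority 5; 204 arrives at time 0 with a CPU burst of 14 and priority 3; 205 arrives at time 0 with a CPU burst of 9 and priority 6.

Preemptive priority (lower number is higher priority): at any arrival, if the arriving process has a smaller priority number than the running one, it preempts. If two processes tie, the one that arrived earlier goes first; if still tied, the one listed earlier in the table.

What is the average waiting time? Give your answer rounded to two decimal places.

Gantt: | 201 0-4 | 200 4-21 | 204 21-35 | 202 35-44 | 203 44-50 | 205 50-59 |
Completion: 200=21  201=4  202=44  203=50  204=35  205=59
Turnaround (C−A): 200=21  201=4  202=44  203=50  204=35  205=59
Waiting times: 200=4, 201=0, 202=35, 203=44, 204=21, 205=50
Average waiting = (4+0+35+44+21+50) / 6 = 154/6 = 25.67

25.67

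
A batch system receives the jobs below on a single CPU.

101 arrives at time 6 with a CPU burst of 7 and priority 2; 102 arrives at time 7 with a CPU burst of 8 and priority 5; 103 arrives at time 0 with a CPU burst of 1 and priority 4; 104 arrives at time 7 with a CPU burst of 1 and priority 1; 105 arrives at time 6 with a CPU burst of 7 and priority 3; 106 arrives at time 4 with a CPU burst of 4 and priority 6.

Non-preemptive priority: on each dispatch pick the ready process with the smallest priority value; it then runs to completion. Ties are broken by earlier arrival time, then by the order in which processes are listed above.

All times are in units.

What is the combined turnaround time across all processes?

Timeline: | 103 0-1 | idle 1-4 | 106 4-8 | 104 8-9 | 101 9-16 | 105 16-23 | 102 23-31 |
Completion: 101=16  102=31  103=1  104=9  105=23  106=8
Turnaround = completion − arrival: 101=10, 102=24, 103=1, 104=2, 105=17, 106=4
Total turnaround = 10 + 24 + 1 + 2 + 17 + 4 = 58

58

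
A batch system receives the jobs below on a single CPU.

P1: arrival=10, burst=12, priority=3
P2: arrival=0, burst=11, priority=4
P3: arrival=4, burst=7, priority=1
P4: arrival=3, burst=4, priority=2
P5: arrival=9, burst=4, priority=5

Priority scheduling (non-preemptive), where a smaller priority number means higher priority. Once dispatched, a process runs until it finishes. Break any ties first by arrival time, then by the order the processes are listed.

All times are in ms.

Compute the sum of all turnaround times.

Schedule: | P2 0-11 | P3 11-18 | P4 18-22 | P1 22-34 | P5 34-38 |
Completion: P1=34  P2=11  P3=18  P4=22  P5=38
Turnaround (C−A): P1=24  P2=11  P3=14  P4=19  P5=29
Turnaround = completion − arrival: P1=24, P2=11, P3=14, P4=19, P5=29
Total turnaround = 24 + 11 + 14 + 19 + 29 = 97

97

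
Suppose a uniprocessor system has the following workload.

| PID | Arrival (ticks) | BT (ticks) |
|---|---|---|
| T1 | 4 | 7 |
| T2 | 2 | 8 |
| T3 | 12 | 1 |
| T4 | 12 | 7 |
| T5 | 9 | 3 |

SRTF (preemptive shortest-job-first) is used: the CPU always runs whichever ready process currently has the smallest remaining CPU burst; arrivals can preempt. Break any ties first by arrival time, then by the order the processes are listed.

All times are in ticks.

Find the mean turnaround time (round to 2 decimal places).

9.40

Timeline: | idle 0-2 | T2 2-10 | T5 10-13 | T3 13-14 | T1 14-21 | T4 21-28 |
Completion: T1=21  T2=10  T3=14  T4=28  T5=13
Turnaround (C−A): T1=17  T2=8  T3=2  T4=16  T5=4
Turnaround times: T1=17, T2=8, T3=2, T4=16, T5=4
Average turnaround = (17+8+2+16+4) / 5 = 47/5 = 9.40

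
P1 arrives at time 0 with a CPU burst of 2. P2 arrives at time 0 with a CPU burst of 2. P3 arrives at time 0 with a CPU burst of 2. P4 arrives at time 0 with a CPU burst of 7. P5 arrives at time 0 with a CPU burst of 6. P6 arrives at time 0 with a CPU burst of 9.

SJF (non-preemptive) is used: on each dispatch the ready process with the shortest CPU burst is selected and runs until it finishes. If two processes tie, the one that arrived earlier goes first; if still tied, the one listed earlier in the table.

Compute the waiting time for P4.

12

Gantt: | P1 0-2 | P2 2-4 | P3 4-6 | P5 6-12 | P4 12-19 | P6 19-28 |
Completion: P1=2  P2=4  P3=6  P4=19  P5=12  P6=28
Waiting(P4) = turnaround − burst = 19 − 7 = 12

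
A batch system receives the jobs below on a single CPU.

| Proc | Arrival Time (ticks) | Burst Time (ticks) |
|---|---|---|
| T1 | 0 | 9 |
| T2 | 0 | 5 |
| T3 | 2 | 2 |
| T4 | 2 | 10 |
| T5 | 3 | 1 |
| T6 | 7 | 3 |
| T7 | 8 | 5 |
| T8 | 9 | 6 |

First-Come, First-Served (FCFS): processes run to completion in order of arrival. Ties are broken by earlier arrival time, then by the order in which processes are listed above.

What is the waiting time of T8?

26

Schedule: | T1 0-9 | T2 9-14 | T3 14-16 | T4 16-26 | T5 26-27 | T6 27-30 | T7 30-35 | T8 35-41 |
Completion: T1=9  T2=14  T3=16  T4=26  T5=27  T6=30  T7=35  T8=41
Turnaround (C−A): T1=9  T2=14  T3=14  T4=24  T5=24  T6=23  T7=27  T8=32
Waiting(T8) = turnaround − burst = 32 − 6 = 26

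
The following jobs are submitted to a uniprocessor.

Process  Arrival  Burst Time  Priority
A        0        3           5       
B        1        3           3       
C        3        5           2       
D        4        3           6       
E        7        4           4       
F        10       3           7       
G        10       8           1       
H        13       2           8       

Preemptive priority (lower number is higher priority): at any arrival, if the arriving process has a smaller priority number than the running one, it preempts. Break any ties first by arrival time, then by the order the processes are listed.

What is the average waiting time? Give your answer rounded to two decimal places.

Schedule: | A 0-1 | B 1-3 | C 3-8 | B 8-9 | E 9-10 | G 10-18 | E 18-21 | A 21-23 | D 23-26 | F 26-29 | H 29-31 |
Completion: A=23  B=9  C=8  D=26  E=21  F=29  G=18  H=31
Turnaround (C−A): A=23  B=8  C=5  D=22  E=14  F=19  G=8  H=18
Waiting times: A=20, B=5, C=0, D=19, E=10, F=16, G=0, H=16
Average waiting = (20+5+0+19+10+16+0+16) / 8 = 86/8 = 10.75

10.75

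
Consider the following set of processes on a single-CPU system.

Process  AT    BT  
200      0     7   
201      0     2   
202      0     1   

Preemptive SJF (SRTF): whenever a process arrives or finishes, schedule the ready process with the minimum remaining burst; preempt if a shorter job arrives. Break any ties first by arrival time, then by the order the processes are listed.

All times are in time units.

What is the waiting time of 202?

Timeline: | 202 0-1 | 201 1-3 | 200 3-10 |
Completion: 200=10  201=3  202=1
Turnaround (C−A): 200=10  201=3  202=1
Waiting(202) = turnaround − burst = 1 − 1 = 0

0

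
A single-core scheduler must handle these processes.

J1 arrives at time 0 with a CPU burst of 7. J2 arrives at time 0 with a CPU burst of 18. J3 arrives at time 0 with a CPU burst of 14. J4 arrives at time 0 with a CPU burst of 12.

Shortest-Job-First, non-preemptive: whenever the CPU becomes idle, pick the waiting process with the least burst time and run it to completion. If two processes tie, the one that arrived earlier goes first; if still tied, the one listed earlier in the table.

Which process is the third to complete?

J3

Schedule: | J1 0-7 | J4 7-19 | J3 19-33 | J2 33-51 |
Completion: J1=7  J2=51  J3=33  J4=19
Finish order: J1 → J4 → J3 → J2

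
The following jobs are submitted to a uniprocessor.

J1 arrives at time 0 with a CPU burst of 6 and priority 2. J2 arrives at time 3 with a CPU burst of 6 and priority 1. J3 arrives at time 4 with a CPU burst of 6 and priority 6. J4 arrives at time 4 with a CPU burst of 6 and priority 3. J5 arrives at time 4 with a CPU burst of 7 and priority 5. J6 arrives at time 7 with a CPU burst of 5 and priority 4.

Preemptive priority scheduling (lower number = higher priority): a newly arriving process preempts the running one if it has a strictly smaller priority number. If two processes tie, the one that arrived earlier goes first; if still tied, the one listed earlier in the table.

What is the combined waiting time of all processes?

70

Gantt: | J1 0-3 | J2 3-9 | J1 9-12 | J4 12-18 | J6 18-23 | J5 23-30 | J3 30-36 |
Completion: J1=12  J2=9  J3=36  J4=18  J5=30  J6=23
Waiting = turnaround − burst: J1=6, J2=0, J3=26, J4=8, J5=19, J6=11
Total waiting = 6 + 0 + 26 + 8 + 19 + 11 = 70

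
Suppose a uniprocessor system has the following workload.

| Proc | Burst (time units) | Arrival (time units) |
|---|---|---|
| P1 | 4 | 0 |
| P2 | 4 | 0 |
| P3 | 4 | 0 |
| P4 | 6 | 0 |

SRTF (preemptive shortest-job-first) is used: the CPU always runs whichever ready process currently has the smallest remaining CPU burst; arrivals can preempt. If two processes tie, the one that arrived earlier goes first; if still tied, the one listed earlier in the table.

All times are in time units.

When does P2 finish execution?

8

Gantt: | P1 0-4 | P2 4-8 | P3 8-12 | P4 12-18 |
Completion: P1=4  P2=8  P3=12  P4=18
Turnaround (C−A): P1=4  P2=8  P3=12  P4=18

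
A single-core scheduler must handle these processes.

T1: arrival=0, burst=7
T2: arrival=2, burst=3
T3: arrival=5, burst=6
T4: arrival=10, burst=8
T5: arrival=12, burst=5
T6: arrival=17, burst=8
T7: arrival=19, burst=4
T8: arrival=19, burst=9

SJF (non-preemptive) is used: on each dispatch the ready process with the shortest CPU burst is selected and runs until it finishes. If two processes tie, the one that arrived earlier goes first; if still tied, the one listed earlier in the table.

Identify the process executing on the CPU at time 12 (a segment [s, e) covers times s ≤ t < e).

T3

Schedule: | T1 0-7 | T2 7-10 | T3 10-16 | T5 16-21 | T7 21-25 | T4 25-33 | T6 33-41 | T8 41-50 |
Completion: T1=7  T2=10  T3=16  T4=33  T5=21  T6=41  T7=25  T8=50
Turnaround (C−A): T1=7  T2=8  T3=11  T4=23  T5=9  T6=24  T7=6  T8=31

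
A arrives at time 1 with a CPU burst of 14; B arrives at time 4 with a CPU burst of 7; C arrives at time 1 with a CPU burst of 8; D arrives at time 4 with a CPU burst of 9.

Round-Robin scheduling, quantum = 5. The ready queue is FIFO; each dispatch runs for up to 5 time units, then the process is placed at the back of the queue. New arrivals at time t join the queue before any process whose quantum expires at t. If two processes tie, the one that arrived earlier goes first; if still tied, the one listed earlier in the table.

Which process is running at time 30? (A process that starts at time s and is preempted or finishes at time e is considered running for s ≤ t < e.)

B

Schedule: | idle 0-1 | A 1-6 | C 6-11 | B 11-16 | D 16-21 | A 21-26 | C 26-29 | B 29-31 | D 31-35 | A 35-39 |
Completion: A=39  B=31  C=29  D=35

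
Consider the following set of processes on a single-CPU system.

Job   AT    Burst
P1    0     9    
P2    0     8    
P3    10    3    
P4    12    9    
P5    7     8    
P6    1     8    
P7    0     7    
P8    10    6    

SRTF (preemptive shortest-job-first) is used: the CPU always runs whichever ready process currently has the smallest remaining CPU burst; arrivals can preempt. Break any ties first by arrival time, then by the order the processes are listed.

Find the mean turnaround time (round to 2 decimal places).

25.13

Gantt: | P7 0-7 | P2 7-10 | P3 10-13 | P2 13-18 | P8 18-24 | P6 24-32 | P5 32-40 | P1 40-49 | P4 49-58 |
Completion: P1=49  P2=18  P3=13  P4=58  P5=40  P6=32  P7=7  P8=24
Turnaround (C−A): P1=49  P2=18  P3=3  P4=46  P5=33  P6=31  P7=7  P8=14
Turnaround times: P1=49, P2=18, P3=3, P4=46, P5=33, P6=31, P7=7, P8=14
Average turnaround = (49+18+3+46+33+31+7+14) / 8 = 201/8 = 25.13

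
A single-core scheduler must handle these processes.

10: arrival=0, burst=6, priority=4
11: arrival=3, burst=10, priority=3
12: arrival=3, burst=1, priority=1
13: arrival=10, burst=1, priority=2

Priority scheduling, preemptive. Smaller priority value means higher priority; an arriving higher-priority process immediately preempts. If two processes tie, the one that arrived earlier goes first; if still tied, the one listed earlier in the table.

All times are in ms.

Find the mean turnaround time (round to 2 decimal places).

8.00

Gantt: | 10 0-3 | 12 3-4 | 11 4-10 | 13 10-11 | 11 11-15 | 10 15-18 |
Completion: 10=18  11=15  12=4  13=11
Turnaround times: 10=18, 11=12, 12=1, 13=1
Average turnaround = (18+12+1+1) / 4 = 32/4 = 8.00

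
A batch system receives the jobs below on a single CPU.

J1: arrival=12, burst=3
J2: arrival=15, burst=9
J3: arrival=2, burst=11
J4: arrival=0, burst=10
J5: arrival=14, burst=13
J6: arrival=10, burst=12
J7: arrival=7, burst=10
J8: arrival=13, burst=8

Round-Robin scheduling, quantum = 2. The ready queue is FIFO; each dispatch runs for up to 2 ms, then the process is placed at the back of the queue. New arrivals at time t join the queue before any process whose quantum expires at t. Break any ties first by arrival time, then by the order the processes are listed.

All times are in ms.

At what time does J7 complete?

Gantt: | J4 0-2 | J3 2-4 | J4 4-6 | J3 6-8 | J4 8-10 | J7 10-12 | J3 12-14 | J6 14-16 | J4 16-18 | J1 18-20 | J7 20-22 | J8 22-24 | J5 24-26 | J3 26-28 | J2 28-30 | J6 30-32 | J4 32-34 | J1 34-35 | J7 35-37 | J8 37-39 | J5 39-41 | J3 41-43 | J2 43-45 | J6 45-47 | J7 47-49 | J8 49-51 | J5 51-53 | J3 53-54 | J2 54-56 | J6 56-58 | J7 58-60 | J8 60-62 | J5 62-64 | J2 64-66 | J6 66-68 | J5 68-70 | J2 70-71 | J6 71-73 | J5 73-76 |
Completion: J1=35  J2=71  J3=54  J4=34  J5=76  J6=73  J7=60  J8=62

60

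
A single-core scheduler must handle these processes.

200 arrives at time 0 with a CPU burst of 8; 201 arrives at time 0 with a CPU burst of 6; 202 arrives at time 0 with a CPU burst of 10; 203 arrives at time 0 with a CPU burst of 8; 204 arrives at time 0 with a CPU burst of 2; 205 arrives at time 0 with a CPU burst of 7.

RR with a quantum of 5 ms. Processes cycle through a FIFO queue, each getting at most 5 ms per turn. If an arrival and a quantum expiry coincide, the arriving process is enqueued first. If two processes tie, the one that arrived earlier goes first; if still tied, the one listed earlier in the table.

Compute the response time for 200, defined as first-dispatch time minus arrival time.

0

Gantt: | 200 0-5 | 201 5-10 | 202 10-15 | 203 15-20 | 204 20-22 | 205 22-27 | 200 27-30 | 201 30-31 | 202 31-36 | 203 36-39 | 205 39-41 |
Completion: 200=30  201=31  202=36  203=39  204=22  205=41
Response(200) = first start − arrival = 0 − 0 = 0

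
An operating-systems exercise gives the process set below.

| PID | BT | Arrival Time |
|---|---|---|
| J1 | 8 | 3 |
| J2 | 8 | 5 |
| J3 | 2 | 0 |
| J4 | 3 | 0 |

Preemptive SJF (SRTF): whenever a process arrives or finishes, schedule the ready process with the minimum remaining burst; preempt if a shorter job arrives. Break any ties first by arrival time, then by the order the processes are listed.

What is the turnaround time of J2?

16

Gantt: | J3 0-2 | J4 2-5 | J1 5-13 | J2 13-21 |
Completion: J1=13  J2=21  J3=2  J4=5
Turnaround(J2) = completion − arrival = 21 − 5 = 16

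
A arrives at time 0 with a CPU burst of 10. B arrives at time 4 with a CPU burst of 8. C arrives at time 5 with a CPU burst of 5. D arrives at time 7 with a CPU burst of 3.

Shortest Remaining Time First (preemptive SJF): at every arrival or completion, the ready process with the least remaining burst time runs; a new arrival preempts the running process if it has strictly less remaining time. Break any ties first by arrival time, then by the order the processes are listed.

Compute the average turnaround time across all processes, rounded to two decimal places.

Timeline: | A 0-10 | D 10-13 | C 13-18 | B 18-26 |
Completion: A=10  B=26  C=18  D=13
Turnaround (C−A): A=10  B=22  C=13  D=6
Turnaround times: A=10, B=22, C=13, D=6
Average turnaround = (10+22+13+6) / 4 = 51/4 = 12.75

12.75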